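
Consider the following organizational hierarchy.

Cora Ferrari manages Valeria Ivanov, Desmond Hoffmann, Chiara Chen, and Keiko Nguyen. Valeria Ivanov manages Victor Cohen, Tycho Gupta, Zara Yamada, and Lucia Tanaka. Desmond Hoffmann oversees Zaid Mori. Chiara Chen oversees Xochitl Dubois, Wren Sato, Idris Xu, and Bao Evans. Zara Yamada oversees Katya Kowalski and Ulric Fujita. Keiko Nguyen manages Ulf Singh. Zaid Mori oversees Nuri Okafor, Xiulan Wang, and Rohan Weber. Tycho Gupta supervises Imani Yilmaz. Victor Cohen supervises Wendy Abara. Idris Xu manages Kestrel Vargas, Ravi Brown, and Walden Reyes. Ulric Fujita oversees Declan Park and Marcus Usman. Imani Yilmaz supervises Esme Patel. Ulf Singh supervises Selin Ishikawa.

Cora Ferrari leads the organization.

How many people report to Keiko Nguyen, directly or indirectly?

Keiko Nguyen directly manages Ulf Singh. Under Ulf Singh: Selin Ishikawa (1). That's 2 in total.

2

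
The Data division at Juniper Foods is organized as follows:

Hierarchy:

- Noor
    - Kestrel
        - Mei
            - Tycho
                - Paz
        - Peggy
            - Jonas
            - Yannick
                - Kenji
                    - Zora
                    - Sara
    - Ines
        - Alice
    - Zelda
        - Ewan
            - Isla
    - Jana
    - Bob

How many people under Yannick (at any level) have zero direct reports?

The people in Yannick's organization with no one reporting to them are Sara, Zora. That is 2.

2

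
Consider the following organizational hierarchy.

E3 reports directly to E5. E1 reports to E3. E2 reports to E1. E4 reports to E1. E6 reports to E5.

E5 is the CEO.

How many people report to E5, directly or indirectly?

5

E5 directly manages E3, E6. Under E3: E1, E4, E2 (3). E6 has no reports. So E5's organization is 2 direct reports plus everyone under them: 4 + 1 = 5.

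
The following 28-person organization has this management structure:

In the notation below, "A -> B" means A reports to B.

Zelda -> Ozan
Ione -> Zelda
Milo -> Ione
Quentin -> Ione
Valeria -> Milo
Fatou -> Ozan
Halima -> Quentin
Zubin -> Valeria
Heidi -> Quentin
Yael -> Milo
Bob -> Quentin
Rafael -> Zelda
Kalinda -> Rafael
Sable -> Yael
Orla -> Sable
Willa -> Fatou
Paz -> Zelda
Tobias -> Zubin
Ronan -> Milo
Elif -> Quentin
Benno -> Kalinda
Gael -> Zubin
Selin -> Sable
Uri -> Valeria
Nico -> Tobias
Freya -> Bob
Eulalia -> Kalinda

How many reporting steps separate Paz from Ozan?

Chain from Paz up to Ozan: Paz → Zelda → Ozan. That is 2 steps up, so Paz is 2 levels below Ozan.

2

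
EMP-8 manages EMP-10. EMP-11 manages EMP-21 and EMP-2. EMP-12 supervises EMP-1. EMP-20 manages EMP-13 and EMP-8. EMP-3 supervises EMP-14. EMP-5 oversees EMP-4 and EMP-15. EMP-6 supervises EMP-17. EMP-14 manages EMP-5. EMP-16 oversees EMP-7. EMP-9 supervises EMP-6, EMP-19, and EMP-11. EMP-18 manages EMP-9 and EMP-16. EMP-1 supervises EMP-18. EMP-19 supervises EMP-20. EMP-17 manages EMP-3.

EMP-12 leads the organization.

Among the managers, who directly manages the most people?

Direct-report counts: EMP-12 has 1; EMP-1 has 1; EMP-18 has 2; EMP-16 has 1; EMP-9 has 3; EMP-19 has 1; EMP-20 has 2; EMP-8 has 1; EMP-6 has 1; EMP-17 has 1; EMP-3 has 1; EMP-14 has 1; EMP-5 has 2; EMP-11 has 2. The largest is 3, held by EMP-9.

EMP-9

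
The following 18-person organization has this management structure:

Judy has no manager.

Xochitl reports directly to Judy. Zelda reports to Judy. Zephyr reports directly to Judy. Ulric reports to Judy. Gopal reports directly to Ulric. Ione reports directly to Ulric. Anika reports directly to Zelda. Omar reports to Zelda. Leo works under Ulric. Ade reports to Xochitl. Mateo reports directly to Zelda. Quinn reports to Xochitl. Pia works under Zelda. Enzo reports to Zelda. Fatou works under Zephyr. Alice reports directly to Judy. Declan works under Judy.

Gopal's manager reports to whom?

Judy

Gopal reports to Ulric, and Ulric reports to Judy. So Gopal's skip-level manager is Judy.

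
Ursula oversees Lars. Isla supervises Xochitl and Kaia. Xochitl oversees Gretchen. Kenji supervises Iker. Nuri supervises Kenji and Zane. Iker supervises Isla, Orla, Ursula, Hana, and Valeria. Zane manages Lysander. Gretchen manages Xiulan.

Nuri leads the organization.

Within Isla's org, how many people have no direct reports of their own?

The people in Isla's organization with no one reporting to them are Kaia, Xiulan. That is 2.

2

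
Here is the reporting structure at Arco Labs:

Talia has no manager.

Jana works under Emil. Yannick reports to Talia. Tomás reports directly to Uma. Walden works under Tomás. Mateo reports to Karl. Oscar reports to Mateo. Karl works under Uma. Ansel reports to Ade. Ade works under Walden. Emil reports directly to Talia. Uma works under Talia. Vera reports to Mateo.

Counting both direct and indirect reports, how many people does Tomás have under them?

Tomás directly manages Walden. Under Walden: Ade, Ansel (2). That's 3 in total.

3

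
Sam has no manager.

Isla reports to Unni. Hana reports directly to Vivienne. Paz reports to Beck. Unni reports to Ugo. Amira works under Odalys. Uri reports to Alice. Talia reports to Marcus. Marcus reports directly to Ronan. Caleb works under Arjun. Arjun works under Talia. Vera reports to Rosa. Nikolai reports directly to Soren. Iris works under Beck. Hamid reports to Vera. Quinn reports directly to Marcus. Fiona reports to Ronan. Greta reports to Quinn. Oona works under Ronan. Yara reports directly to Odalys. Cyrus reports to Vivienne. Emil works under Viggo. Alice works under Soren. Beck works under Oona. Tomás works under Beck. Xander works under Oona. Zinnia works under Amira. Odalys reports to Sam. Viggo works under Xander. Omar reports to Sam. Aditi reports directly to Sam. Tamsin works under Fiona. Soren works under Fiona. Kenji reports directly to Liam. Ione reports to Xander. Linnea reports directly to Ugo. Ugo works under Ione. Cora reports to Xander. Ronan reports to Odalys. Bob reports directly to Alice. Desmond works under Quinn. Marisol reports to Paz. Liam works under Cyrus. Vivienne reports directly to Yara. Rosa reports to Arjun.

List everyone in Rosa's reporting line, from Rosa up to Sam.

Rosa reports to Arjun. Arjun reports to Talia. Talia reports to Marcus. Marcus reports to Ronan. Ronan reports to Odalys. Odalys reports to Sam. Sam is at the top.

Rosa -> Arjun -> Talia -> Marcus -> Ronan -> Odalys -> Sam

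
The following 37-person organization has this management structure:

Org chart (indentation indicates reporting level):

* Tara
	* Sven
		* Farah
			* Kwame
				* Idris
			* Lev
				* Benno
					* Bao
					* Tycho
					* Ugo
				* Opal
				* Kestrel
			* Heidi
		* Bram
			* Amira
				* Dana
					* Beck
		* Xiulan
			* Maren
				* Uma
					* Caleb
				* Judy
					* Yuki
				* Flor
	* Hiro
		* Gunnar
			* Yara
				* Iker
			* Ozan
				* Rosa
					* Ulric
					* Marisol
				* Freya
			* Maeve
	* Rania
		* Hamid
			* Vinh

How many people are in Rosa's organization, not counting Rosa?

2

Rosa directly manages Ulric, Marisol. Ulric has no reports. Marisol has no reports. So Rosa's organization is 2 direct reports plus everyone under them: 1 + 1 = 2.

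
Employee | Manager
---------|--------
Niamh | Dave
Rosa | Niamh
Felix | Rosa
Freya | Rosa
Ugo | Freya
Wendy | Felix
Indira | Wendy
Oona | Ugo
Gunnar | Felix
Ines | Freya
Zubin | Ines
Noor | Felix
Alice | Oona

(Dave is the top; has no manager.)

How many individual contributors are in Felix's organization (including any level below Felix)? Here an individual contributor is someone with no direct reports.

3

The people in Felix's organization with no one reporting to them are Noor, Gunnar, Indira. That is 3.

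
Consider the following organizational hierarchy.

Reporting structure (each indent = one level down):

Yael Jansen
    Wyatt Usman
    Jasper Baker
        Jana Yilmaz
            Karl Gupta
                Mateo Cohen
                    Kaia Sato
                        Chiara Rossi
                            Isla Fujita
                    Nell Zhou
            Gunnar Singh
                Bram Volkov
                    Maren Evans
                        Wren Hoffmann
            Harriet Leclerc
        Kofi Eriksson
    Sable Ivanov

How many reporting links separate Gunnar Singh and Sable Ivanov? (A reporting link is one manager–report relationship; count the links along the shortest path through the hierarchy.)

Gunnar Singh is 3 levels below Yael Jansen, and Sable Ivanov is 1 level below Yael Jansen (their lowest common manager). The shortest path runs up from Gunnar Singh to Yael Jansen and back down to Sable Ivanov: 3 + 1 = 4 links.

4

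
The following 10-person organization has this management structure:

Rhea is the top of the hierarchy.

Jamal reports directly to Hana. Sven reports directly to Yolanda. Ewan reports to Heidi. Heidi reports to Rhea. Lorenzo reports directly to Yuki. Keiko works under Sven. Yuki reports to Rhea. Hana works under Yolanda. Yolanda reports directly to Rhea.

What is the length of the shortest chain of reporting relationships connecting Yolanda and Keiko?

Keiko is in Yolanda's organization: the chain from Keiko up to Yolanda is Keiko → Sven → Yolanda, which is 2 links.

2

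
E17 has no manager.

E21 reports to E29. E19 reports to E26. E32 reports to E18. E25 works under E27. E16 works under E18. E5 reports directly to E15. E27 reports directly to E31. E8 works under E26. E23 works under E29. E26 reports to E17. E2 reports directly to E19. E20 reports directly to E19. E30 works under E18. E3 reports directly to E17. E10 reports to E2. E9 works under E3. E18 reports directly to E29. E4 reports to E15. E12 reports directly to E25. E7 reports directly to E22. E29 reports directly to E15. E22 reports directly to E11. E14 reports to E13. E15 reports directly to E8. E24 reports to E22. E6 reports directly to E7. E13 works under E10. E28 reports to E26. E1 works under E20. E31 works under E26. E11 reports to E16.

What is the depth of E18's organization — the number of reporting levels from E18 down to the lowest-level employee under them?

The longest chain under E18 runs E18 → E16 → E11 → E22 → E7 → E6, which is 5 levels below E18.

5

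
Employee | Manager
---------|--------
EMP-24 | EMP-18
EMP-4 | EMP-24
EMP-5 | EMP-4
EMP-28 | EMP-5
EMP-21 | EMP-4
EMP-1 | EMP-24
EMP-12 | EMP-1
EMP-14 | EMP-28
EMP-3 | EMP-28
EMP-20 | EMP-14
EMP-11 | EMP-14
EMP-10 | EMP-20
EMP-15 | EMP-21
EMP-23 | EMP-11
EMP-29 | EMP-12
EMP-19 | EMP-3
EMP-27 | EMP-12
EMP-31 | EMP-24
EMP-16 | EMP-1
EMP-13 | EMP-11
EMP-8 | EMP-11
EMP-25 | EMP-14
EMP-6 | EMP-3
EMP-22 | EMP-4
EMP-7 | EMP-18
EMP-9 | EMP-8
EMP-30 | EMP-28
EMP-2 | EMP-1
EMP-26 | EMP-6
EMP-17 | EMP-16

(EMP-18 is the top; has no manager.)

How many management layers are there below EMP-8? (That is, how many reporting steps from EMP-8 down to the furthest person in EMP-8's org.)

1

The longest chain under EMP-8 runs EMP-8 → EMP-9, which is 1 level below EMP-8.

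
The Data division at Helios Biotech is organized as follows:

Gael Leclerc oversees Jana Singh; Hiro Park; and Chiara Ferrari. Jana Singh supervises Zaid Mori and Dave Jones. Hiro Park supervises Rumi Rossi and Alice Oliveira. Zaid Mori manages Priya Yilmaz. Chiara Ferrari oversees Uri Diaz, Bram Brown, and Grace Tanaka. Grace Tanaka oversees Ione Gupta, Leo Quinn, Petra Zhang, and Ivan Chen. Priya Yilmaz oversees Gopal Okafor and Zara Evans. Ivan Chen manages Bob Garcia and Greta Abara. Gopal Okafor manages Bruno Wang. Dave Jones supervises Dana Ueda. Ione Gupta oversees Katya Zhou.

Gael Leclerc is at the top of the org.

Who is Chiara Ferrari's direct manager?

Chiara Ferrari reports directly to Gael Leclerc.

Gael Leclerc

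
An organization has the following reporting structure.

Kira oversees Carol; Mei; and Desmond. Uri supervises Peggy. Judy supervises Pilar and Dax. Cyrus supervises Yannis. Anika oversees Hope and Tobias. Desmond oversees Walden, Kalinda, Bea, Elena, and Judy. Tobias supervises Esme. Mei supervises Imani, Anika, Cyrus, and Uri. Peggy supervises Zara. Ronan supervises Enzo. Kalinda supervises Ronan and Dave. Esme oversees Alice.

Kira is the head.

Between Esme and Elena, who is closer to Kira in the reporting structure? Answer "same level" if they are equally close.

Elena

Esme is 4 levels below Kira; Elena is 2. Elena is higher.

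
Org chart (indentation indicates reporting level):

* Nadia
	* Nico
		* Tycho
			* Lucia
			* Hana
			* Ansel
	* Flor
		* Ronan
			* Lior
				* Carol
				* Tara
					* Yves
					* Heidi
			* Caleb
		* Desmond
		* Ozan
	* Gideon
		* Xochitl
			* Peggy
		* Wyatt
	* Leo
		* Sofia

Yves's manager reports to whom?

Lior

Yves reports to Tara, and Tara reports to Lior. So Yves's skip-level manager is Lior.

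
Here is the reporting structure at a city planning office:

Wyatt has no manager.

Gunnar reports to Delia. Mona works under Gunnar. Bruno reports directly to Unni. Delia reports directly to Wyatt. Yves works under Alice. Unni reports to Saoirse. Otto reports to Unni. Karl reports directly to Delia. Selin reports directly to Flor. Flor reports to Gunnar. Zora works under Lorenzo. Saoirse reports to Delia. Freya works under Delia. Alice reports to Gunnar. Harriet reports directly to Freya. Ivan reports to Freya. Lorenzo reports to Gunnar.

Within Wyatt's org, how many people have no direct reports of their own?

The people in Wyatt's organization with no one reporting to them are Harriet, Ivan, Bruno, Otto, Karl, Mona, Selin, Zora, Yves. That is 9.

9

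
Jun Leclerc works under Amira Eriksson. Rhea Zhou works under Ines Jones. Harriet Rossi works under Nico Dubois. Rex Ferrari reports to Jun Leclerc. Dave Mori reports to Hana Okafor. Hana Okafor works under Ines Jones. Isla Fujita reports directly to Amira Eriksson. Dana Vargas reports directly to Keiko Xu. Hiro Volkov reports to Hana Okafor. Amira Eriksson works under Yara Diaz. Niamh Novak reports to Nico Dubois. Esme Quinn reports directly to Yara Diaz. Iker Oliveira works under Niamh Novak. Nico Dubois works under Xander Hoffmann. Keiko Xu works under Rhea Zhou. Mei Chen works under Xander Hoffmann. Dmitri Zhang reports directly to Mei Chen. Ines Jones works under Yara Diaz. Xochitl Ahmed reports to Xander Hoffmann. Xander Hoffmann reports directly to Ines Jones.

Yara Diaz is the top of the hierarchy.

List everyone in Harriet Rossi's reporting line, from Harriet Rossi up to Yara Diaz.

Harriet Rossi reports to Nico Dubois. Nico Dubois reports to Xander Hoffmann. Xander Hoffmann reports to Ines Jones. Ines Jones reports to Yara Diaz. Yara Diaz is at the top.

Harriet Rossi -> Nico Dubois -> Xander Hoffmann -> Ines Jones -> Yara Diaz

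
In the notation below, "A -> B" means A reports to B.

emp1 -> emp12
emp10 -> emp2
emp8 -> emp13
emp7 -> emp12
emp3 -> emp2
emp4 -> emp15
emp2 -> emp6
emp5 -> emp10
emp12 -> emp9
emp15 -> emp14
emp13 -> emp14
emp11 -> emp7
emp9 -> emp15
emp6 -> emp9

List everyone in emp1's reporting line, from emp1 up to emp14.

emp1 -> emp12 -> emp9 -> emp15 -> emp14

emp1 reports to emp12. emp12 reports to emp9. emp9 reports to emp15. emp15 reports to emp14. emp14 is at the top.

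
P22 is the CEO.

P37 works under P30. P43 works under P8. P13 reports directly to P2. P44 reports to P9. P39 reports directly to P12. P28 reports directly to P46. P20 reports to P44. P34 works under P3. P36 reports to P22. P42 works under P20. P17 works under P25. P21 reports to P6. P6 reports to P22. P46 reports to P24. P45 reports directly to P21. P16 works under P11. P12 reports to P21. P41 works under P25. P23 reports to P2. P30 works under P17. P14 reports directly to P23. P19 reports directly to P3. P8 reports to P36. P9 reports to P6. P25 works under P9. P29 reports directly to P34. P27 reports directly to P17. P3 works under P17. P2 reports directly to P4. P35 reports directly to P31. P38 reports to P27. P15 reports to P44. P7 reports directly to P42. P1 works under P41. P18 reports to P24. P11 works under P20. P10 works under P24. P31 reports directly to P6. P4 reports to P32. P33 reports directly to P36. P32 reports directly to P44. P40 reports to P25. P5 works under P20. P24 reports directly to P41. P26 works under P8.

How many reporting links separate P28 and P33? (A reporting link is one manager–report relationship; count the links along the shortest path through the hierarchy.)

9

P28 is 7 levels below P22, and P33 is 2 levels below P22 (their lowest common manager). The shortest path runs up from P28 to P22 and back down to P33: 7 + 2 = 9 links.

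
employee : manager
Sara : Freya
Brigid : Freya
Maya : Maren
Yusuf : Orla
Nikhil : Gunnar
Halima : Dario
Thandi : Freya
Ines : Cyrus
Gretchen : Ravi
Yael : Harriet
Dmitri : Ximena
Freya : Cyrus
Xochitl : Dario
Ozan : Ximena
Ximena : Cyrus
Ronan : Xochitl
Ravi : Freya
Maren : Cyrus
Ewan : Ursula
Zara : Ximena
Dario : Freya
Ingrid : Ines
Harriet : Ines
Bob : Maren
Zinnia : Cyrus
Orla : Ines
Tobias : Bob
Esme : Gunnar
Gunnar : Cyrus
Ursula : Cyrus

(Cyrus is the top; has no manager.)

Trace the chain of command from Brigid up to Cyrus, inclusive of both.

Brigid reports to Freya. Freya reports to Cyrus. Cyrus is at the top.

Brigid -> Freya -> Cyrus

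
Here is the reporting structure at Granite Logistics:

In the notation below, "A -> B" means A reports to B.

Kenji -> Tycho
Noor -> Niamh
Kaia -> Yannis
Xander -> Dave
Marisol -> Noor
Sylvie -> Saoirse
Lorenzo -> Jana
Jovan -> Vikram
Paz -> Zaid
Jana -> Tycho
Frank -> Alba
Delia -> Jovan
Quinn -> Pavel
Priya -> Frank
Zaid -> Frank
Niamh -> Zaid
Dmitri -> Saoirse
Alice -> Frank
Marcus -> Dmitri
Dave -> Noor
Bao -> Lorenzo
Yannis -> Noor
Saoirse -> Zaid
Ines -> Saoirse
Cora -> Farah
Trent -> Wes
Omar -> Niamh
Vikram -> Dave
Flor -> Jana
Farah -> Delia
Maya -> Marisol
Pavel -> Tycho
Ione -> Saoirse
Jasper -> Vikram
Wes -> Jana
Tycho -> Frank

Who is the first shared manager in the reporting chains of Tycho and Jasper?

Frank

Tycho's chain of managers is Frank, Alba. Jasper's chain of managers is Vikram, Dave, Noor, Niamh, Zaid, Frank, Alba. The first manager that appears in both chains is Frank.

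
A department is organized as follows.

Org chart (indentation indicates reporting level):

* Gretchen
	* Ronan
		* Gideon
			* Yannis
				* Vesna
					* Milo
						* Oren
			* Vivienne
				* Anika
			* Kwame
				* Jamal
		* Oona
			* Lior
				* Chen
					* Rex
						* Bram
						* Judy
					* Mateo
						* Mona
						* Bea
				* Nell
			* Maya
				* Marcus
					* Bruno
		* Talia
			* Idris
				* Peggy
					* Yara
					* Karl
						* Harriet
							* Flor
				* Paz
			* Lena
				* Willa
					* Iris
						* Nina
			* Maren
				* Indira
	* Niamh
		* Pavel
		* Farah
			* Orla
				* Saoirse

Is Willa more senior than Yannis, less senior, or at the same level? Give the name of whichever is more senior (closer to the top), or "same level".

Willa is 4 levels below Gretchen; Yannis is 3. Yannis is higher.

Yannis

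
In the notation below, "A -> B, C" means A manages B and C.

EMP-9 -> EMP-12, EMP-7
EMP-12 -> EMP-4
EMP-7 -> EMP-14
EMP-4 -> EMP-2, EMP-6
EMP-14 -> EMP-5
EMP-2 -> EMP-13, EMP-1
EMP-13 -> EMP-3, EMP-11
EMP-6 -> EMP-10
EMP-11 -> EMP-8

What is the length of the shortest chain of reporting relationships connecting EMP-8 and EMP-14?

EMP-8 is 6 levels below EMP-9, and EMP-14 is 2 levels below EMP-9 (their lowest common manager). The shortest path runs up from EMP-8 to EMP-9 and back down to EMP-14: 6 + 2 = 8 links.

8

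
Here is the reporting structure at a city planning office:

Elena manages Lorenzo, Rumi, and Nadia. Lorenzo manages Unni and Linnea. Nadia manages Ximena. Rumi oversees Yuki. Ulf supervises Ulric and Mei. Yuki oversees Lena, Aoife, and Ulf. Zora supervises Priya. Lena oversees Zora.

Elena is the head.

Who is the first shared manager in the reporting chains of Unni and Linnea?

Lorenzo

Unni's chain of managers is Lorenzo, Elena. Linnea's chain of managers is Lorenzo, Elena. The first manager that appears in both chains is Lorenzo.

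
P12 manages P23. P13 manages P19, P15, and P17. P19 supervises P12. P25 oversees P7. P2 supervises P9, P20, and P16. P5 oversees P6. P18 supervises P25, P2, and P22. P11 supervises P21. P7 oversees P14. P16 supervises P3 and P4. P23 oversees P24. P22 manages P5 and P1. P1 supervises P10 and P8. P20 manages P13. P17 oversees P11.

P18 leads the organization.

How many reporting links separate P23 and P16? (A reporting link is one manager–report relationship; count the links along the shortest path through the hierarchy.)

P23 is 5 levels below P2, and P16 is 1 level below P2 (their lowest common manager). The shortest path runs up from P23 to P2 and back down to P16: 5 + 1 = 6 links.

6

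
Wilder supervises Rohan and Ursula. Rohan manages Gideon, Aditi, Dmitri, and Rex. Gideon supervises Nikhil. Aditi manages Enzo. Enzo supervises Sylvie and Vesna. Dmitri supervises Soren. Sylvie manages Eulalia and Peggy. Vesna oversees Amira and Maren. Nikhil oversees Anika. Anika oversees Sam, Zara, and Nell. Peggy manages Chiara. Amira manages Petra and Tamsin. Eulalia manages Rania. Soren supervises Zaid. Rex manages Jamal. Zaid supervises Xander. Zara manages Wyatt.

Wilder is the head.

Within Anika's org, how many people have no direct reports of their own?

3

The people in Anika's organization with no one reporting to them are Sam, Nell, Wyatt. That is 3.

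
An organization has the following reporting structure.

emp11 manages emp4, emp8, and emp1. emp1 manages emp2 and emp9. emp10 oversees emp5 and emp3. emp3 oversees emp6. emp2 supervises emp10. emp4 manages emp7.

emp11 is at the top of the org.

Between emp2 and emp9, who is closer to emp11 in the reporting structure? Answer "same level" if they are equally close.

same level

Both emp2 and emp9 are 2 levels below emp11.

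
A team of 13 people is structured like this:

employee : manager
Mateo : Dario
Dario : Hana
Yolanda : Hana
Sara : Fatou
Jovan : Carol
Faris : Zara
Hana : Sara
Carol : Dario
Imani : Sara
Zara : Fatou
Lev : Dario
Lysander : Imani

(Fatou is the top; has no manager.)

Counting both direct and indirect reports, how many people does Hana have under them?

Hana directly manages Dario, Yolanda. Under Dario: Mateo, Carol, Jovan, Lev (4). Yolanda has no reports. So Hana's organization is 2 direct reports plus everyone under them: 5 + 1 = 6.

6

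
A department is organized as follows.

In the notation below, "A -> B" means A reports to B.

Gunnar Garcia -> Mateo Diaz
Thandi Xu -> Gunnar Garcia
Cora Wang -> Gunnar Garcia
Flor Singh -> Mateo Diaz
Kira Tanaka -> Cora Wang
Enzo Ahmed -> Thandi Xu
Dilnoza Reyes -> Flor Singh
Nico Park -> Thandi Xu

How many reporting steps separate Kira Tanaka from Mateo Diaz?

3

Chain from Kira Tanaka up to Mateo Diaz: Kira Tanaka → Cora Wang → Gunnar Garcia → Mateo Diaz. That is 3 steps up, so Kira Tanaka is 3 levels below Mateo Diaz.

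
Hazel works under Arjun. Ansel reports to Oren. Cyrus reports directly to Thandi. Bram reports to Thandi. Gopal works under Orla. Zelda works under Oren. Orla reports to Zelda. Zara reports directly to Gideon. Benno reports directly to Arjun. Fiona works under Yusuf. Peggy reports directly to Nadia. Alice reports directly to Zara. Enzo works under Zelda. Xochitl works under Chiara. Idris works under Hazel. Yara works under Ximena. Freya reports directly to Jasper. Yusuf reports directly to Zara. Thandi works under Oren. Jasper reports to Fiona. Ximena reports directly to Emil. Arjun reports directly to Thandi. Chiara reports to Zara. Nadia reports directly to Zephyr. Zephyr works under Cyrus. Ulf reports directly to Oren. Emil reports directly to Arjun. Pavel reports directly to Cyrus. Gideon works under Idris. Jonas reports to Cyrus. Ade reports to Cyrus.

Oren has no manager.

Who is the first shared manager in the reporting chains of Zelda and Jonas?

Zelda's chain of managers is Oren. Jonas's chain of managers is Cyrus, Thandi, Oren. The first manager that appears in both chains is Oren.

Oren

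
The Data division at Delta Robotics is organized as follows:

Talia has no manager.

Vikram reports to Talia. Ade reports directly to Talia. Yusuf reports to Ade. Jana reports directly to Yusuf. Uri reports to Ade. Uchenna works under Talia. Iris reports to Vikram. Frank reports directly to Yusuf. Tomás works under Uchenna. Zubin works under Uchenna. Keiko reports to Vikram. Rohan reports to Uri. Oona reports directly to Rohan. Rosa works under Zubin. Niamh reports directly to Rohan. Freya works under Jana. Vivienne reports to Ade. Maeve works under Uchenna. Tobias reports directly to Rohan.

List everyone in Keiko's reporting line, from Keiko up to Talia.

Keiko -> Vikram -> Talia

Keiko reports to Vikram. Vikram reports to Talia. Talia is at the top.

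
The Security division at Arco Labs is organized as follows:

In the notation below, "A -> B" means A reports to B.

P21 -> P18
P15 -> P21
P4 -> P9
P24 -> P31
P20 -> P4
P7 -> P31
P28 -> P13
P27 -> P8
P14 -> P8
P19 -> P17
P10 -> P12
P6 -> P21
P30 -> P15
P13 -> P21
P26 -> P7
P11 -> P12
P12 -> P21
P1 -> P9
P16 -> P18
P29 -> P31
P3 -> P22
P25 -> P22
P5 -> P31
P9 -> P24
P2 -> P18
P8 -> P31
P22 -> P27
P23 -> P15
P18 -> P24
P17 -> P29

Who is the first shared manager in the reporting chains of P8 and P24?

P8's chain of managers is P31. P24's chain of managers is P31. The first manager that appears in both chains is P31.

P31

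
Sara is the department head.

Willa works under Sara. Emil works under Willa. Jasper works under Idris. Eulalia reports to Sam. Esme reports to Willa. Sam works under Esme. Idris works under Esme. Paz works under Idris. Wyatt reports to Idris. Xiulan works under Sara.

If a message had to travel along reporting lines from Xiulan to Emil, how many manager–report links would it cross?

3

Xiulan is 1 level below Sara, and Emil is 2 levels below Sara (their lowest common manager). The shortest path runs up from Xiulan to Sara and back down to Emil: 1 + 2 = 3 links.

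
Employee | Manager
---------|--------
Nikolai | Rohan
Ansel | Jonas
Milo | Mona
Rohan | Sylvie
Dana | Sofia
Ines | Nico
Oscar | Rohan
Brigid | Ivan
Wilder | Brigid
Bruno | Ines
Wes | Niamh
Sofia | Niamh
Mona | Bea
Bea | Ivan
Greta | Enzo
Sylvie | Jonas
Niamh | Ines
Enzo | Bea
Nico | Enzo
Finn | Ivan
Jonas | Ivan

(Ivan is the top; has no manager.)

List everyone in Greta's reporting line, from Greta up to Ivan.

Greta reports to Enzo. Enzo reports to Bea. Bea reports to Ivan. Ivan is at the top.

Greta -> Enzo -> Bea -> Ivan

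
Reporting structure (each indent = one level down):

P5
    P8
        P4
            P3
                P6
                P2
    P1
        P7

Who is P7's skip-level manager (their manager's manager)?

P5

P7 reports to P1, and P1 reports to P5. So P7's skip-level manager is P5.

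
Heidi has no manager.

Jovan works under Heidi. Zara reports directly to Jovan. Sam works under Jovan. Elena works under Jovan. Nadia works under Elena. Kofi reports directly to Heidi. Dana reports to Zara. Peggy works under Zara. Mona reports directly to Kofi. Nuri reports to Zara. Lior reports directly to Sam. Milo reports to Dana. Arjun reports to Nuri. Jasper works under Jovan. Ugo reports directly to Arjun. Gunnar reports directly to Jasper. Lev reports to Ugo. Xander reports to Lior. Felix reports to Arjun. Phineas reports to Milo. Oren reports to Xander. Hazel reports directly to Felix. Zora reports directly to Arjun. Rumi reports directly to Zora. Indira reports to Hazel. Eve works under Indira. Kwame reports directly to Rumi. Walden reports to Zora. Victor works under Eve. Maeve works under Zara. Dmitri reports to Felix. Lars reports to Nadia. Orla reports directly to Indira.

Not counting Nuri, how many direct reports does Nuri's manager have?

Nuri reports to Zara. Zara's other direct reports are Dana, Peggy, Maeve — 3 peers.

3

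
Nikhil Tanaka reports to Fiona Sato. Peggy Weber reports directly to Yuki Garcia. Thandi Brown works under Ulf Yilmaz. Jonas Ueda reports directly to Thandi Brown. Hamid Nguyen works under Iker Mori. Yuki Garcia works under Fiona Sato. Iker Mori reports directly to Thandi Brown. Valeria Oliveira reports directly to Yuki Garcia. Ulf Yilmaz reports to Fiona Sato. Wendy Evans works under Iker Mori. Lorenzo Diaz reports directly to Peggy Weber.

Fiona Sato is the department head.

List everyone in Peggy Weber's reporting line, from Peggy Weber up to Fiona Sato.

Peggy Weber -> Yuki Garcia -> Fiona Sato

Peggy Weber reports to Yuki Garcia. Yuki Garcia reports to Fiona Sato. Fiona Sato is at the top.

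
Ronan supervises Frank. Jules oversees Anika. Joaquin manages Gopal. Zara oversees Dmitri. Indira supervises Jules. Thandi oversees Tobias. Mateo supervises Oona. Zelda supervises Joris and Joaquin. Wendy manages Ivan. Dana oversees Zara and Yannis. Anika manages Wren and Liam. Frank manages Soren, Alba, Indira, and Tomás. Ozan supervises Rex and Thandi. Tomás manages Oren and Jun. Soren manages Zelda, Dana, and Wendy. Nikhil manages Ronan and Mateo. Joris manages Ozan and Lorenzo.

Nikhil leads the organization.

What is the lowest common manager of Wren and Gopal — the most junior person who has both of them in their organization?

Frank

Wren's chain of managers is Anika, Jules, Indira, Frank, Ronan, Nikhil. Gopal's chain of managers is Joaquin, Zelda, Soren, Frank, Ronan, Nikhil. The first manager that appears in both chains is Frank.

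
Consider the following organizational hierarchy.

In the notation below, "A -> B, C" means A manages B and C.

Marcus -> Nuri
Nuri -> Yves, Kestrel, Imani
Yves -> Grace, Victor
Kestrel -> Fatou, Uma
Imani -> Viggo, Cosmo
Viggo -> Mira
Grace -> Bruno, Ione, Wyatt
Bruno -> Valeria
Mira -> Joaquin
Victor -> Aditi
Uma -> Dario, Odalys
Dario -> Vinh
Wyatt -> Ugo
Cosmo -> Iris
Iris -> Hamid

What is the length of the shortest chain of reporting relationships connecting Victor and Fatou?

Victor is 2 levels below Nuri, and Fatou is 2 levels below Nuri (their lowest common manager). The shortest path runs up from Victor to Nuri and back down to Fatou: 2 + 2 = 4 links.

4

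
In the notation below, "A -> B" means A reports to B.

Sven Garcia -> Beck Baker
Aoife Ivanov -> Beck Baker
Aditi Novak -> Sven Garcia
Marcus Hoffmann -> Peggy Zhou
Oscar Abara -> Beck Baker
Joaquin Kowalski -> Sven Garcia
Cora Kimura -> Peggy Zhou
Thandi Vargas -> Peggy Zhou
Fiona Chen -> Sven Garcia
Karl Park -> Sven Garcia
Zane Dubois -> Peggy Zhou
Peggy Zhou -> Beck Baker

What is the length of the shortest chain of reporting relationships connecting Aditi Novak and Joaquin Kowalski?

Aditi Novak is 1 level below Sven Garcia, and Joaquin Kowalski is 1 level below Sven Garcia (their lowest common manager). The shortest path runs up from Aditi Novak to Sven Garcia and back down to Joaquin Kowalski: 1 + 1 = 2 links.

2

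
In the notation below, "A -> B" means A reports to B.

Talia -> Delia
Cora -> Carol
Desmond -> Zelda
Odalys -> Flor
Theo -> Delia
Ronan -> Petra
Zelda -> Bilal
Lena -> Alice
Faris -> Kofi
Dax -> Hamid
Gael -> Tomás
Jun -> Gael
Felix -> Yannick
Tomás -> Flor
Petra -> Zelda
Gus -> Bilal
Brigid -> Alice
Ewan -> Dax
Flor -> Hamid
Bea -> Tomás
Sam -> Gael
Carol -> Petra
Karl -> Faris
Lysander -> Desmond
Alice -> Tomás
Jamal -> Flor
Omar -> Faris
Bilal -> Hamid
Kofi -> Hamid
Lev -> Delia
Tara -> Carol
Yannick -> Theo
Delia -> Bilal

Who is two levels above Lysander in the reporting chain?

Lysander reports to Desmond, and Desmond reports to Zelda. So Lysander's skip-level manager is Zelda.

Zelda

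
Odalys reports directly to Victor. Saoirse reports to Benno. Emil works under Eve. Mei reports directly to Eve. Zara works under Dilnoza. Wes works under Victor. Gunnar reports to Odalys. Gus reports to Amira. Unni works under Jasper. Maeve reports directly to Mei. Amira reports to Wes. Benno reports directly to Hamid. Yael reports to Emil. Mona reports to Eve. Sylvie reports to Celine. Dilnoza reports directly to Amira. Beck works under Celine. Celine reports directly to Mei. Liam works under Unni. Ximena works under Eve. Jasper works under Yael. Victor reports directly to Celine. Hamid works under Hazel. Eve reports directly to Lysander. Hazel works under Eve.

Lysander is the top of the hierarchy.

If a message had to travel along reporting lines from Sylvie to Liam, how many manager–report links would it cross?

Sylvie is 3 levels below Eve, and Liam is 5 levels below Eve (their lowest common manager). The shortest path runs up from Sylvie to Eve and back down to Liam: 3 + 5 = 8 links.

8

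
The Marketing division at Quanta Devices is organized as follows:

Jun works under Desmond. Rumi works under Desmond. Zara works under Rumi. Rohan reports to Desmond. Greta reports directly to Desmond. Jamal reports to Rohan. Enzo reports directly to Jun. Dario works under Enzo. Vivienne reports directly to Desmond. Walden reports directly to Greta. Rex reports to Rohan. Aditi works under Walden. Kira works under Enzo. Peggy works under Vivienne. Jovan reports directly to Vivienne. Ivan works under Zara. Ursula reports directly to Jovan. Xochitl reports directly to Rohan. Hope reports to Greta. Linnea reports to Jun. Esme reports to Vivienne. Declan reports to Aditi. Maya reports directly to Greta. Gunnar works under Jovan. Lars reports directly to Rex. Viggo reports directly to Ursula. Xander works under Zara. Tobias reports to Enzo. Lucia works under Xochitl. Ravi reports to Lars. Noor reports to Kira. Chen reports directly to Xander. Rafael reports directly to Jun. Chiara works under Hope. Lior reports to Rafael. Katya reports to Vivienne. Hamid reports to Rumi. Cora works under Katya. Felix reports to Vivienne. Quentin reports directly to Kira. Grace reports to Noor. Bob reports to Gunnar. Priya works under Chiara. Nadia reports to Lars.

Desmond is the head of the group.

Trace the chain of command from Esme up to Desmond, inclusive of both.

Esme reports to Vivienne. Vivienne reports to Desmond. Desmond is at the top.

Esme -> Vivienne -> Desmond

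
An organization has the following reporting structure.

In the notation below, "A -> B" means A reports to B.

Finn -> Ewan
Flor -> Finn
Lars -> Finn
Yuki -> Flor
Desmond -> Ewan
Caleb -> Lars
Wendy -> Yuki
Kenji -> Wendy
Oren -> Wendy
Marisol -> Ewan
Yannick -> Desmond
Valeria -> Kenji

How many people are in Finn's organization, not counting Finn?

Finn directly manages Flor, Lars. Under Flor: Yuki, Wendy, Oren, Kenji, Valeria (5). Under Lars: Caleb (1). So Finn's organization is 2 direct reports plus everyone under them: 6 + 2 = 8.

8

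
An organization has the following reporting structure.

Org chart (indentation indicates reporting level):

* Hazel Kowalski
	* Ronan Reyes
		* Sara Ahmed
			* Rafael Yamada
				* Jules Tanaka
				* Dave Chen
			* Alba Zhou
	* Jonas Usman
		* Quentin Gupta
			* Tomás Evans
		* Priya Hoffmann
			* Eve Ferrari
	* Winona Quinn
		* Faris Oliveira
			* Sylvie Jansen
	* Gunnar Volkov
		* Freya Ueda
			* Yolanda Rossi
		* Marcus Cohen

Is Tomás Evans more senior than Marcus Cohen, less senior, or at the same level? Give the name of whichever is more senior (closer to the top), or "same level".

Tomás Evans is 3 levels below Hazel Kowalski; Marcus Cohen is 2. Marcus Cohen is higher.

Marcus Cohen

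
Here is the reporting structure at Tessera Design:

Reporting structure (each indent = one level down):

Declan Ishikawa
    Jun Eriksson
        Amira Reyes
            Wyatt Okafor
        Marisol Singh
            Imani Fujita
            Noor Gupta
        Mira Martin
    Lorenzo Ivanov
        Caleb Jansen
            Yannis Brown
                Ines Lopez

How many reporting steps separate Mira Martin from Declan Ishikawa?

2

Chain from Mira Martin up to Declan Ishikawa: Mira Martin → Jun Eriksson → Declan Ishikawa. That is 2 steps up, so Mira Martin is 2 levels below Declan Ishikawa.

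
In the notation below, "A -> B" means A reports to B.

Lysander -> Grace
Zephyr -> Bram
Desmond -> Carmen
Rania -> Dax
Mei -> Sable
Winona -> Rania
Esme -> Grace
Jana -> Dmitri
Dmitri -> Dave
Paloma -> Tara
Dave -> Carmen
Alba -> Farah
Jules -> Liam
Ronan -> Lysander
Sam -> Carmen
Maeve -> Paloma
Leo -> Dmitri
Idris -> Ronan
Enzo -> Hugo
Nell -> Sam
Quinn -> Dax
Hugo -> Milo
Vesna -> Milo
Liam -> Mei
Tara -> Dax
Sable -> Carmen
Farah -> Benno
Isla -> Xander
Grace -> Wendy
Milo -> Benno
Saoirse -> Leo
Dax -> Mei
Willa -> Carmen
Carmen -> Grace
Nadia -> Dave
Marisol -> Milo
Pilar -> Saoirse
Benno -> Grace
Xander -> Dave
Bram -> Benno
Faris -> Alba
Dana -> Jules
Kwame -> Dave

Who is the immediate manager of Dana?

Dana reports directly to Jules.

Jules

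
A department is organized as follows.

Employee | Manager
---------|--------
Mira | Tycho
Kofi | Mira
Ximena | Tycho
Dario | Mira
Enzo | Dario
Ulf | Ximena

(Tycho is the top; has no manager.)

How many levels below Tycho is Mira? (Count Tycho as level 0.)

Chain from Mira up to Tycho: Mira → Tycho. That is 1 step up, so Mira is 1 level below Tycho.

1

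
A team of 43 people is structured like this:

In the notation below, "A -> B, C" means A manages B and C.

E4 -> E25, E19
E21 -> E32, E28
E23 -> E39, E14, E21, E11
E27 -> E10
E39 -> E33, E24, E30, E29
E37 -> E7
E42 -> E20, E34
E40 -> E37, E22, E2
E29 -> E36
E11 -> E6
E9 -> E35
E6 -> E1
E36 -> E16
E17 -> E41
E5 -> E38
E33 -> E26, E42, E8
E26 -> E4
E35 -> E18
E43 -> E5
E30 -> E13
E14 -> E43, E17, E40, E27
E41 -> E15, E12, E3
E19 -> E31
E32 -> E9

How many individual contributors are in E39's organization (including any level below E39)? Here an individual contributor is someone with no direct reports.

The people in E39's organization with no one reporting to them are E16, E13, E24, E8, E34, E20, E31, E25. That is 8.

8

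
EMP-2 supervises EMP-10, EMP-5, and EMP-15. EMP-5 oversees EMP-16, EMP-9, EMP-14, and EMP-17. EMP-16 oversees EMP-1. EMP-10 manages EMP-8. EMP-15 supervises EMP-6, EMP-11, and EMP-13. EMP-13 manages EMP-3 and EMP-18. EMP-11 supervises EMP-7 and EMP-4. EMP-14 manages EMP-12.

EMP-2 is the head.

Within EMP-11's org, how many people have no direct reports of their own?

2

The people in EMP-11's organization with no one reporting to them are EMP-4, EMP-7. That is 2.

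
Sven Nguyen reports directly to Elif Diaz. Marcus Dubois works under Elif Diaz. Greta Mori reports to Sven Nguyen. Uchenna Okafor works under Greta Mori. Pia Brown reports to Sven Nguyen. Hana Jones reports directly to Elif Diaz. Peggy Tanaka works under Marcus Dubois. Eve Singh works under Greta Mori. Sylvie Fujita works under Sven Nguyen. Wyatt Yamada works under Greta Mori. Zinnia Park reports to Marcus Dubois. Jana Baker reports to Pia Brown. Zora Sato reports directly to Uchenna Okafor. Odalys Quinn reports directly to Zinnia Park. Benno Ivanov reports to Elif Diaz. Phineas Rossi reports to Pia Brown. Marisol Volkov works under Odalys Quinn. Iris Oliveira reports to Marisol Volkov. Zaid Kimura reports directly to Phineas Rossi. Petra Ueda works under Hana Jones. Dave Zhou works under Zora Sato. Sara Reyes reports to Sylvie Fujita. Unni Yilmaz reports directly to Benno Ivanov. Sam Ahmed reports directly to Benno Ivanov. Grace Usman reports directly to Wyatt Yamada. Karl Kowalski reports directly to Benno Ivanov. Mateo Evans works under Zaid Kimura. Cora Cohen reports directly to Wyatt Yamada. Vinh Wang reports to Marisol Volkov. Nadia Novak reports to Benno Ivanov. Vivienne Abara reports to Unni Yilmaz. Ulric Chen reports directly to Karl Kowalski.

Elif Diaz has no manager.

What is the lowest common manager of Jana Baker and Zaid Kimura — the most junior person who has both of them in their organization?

Pia Brown

Jana Baker's chain of managers is Pia Brown, Sven Nguyen, Elif Diaz. Zaid Kimura's chain of managers is Phineas Rossi, Pia Brown, Sven Nguyen, Elif Diaz. The first manager that appears in both chains is Pia Brown.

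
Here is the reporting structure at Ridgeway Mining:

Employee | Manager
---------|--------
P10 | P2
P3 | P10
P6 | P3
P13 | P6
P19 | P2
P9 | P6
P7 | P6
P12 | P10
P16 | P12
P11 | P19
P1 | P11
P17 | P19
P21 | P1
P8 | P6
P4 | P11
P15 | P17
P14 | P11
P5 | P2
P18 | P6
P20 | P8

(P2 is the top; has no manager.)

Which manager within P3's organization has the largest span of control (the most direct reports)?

Direct-report counts within P3's organization: P3 has 1; P6 has 5; P8 has 1. The largest is 5, held by P6.

P6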